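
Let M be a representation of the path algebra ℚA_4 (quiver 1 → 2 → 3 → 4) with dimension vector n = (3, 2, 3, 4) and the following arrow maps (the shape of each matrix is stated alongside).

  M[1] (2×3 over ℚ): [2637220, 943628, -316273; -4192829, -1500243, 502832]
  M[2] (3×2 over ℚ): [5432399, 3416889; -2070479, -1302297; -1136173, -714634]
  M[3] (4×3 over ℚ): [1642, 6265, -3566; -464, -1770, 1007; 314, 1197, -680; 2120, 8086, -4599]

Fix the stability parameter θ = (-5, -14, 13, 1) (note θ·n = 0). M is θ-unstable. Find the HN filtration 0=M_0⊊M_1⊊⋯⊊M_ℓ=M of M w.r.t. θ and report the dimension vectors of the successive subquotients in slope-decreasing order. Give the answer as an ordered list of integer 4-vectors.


Interval decomposition of M: I[1,1], I[1,4]^2, I[3,3], I[4,4]^2.
HN type (ℓ=5): μ^(1)=13; μ^(2)=7; μ^(3)=1; μ^(4)=-5; μ^(5)=-19/2

((0, 0, 1, 0); (0, 0, 2, 2); (0, 0, 0, 2); (1, 0, 0, 0); (2, 2, 0, 0))


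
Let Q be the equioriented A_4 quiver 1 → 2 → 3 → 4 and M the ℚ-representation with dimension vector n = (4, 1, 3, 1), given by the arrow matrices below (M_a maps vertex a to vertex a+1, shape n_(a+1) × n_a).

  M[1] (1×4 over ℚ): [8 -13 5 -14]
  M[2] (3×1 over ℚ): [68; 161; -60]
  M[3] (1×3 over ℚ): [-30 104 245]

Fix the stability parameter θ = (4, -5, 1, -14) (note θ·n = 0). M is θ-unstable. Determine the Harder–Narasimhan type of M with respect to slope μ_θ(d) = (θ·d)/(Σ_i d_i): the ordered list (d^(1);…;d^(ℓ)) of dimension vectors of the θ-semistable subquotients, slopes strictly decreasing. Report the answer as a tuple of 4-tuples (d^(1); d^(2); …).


Via rank(M_{q-1}∘⋯∘M_p): M ≅ I[1,1]^3, I[1,4], I[3,3]^2.
μ_θ-semistable layers: μ^(1)=4; μ^(2)=1; μ^(3)=-7/2

((3, 0, 0, 0); (0, 0, 2, 0); (1, 1, 1, 1))


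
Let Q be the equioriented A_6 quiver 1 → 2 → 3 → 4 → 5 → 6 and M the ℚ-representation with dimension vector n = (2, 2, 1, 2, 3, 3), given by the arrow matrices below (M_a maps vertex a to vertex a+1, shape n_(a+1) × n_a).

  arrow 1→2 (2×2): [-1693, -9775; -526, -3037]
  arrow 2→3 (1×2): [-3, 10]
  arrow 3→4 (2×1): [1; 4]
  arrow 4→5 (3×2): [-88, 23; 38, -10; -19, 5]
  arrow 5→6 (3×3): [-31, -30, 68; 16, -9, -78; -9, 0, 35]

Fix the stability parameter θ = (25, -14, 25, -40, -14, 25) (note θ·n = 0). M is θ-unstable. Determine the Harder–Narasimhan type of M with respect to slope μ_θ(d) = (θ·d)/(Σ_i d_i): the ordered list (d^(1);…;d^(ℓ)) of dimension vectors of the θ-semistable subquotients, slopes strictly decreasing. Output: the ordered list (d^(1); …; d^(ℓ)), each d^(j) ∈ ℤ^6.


Barcode: M ≅ I[1,2], I[1,6], I[4,6], I[5,6]. HN layers by μ_θ (5 steps, strictly decreasing):
  μ^(1)=25; μ^(2)=11/2; μ^(3)=-18/5; μ^(4)=-14; μ^(5)=-40

((0, 0, 0, 0, 0, 3); (1, 1, 0, 0, 0, 0); (1, 1, 1, 1, 1, 0); (0, 0, 0, 0, 2, 0); (0, 0, 0, 1, 0, 0))


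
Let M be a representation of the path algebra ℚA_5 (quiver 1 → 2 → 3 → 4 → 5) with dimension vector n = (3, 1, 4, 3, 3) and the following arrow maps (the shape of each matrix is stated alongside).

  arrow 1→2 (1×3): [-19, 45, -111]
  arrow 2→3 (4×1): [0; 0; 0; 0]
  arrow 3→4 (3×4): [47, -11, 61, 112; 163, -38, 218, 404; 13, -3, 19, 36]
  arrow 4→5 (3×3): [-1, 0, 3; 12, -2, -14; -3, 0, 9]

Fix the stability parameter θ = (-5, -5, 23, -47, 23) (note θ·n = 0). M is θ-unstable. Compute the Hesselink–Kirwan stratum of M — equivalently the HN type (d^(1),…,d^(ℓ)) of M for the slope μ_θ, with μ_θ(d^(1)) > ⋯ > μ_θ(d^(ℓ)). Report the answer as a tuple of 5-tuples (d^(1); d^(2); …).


Interval decomposition of M: I[1,1]^2, I[1,2], I[3,3], I[3,4], I[3,5]^2, I[5,5].
HN type (ℓ=3): μ^(1)=23; μ^(2)=-5; μ^(3)=-12

((0, 0, 1, 0, 3); (3, 1, 0, 0, 0); (0, 0, 3, 3, 0))


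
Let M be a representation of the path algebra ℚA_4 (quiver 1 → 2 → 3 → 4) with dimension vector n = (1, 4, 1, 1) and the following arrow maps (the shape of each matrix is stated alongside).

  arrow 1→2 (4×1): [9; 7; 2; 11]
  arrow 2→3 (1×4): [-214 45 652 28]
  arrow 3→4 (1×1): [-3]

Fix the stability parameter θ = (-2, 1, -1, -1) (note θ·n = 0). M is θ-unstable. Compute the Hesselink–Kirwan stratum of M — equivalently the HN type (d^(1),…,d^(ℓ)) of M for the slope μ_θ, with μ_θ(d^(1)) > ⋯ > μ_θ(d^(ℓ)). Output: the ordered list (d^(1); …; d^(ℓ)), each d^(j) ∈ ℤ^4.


Barcode: M ≅ I[1,4], I[2,2]^3. HN layers by μ_θ (3 steps, strictly decreasing):
  μ^(1)=1; μ^(2)=-1/3; μ^(3)=-2

((0, 3, 0, 0); (0, 1, 1, 1); (1, 0, 0, 0))


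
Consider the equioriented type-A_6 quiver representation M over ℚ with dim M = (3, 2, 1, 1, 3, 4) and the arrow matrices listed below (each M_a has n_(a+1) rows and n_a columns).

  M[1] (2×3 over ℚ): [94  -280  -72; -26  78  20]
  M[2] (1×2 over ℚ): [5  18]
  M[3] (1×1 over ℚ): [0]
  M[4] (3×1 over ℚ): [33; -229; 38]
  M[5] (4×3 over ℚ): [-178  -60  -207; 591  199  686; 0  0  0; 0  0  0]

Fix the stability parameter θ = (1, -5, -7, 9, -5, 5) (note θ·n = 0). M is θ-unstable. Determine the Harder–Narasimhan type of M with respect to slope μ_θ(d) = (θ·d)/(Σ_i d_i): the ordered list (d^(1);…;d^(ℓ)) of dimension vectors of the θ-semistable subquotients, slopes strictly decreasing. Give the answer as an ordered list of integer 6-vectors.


Interval decomposition of M: I[1,1], I[1,2], I[1,3], I[4,5], I[5,6]^2, I[6,6]^2.
HN type (ℓ=6): μ^(1)=5; μ^(2)=2; μ^(3)=1; μ^(4)=-2; μ^(5)=-11/3; μ^(6)=-5

((0, 0, 0, 0, 0, 4); (0, 0, 0, 1, 1, 0); (1, 0, 0, 0, 0, 0); (1, 1, 0, 0, 0, 0); (1, 1, 1, 0, 0, 0); (0, 0, 0, 0, 2, 0))


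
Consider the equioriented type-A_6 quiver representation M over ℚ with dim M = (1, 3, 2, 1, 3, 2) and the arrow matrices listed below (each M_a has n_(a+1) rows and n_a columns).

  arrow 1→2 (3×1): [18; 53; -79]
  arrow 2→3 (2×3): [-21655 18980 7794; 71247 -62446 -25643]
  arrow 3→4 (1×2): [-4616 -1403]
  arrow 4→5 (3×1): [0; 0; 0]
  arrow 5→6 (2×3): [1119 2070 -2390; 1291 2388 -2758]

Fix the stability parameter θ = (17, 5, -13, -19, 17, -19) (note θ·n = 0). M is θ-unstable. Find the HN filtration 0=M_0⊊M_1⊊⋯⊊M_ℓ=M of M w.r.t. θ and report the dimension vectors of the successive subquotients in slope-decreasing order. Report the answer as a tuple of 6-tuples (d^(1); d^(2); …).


Interval decomposition of M: I[1,4], I[2,2], I[2,3], I[5,5], I[5,6]^2.
HN type (ℓ=5): μ^(1)=17; μ^(2)=5; μ^(3)=-1; μ^(4)=-5/2; μ^(5)=-4

((0, 0, 0, 0, 1, 0); (0, 1, 0, 0, 0, 0); (0, 0, 0, 0, 2, 2); (1, 1, 1, 1, 0, 0); (0, 1, 1, 0, 0, 0))


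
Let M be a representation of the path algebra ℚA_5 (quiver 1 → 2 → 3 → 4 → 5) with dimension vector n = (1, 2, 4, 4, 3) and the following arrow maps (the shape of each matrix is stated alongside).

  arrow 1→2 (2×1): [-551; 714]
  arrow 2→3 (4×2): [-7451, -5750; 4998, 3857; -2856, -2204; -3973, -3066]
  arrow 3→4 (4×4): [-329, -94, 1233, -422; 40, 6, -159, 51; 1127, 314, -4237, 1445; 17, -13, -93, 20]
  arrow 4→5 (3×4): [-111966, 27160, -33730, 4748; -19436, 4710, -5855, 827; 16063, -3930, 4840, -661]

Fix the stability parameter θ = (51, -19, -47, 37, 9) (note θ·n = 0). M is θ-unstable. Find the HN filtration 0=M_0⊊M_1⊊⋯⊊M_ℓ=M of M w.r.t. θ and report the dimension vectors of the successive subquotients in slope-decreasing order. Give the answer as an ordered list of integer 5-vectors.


Interval decomposition of M: I[1,5], I[2,5], I[3,4]^2, I[5,5].
HN type (ℓ=6): μ^(1)=37; μ^(2)=23; μ^(3)=9; μ^(4)=-5; μ^(5)=-33; μ^(6)=-47

((0, 0, 0, 2, 0); (0, 0, 0, 2, 2); (0, 0, 0, 0, 1); (1, 1, 1, 0, 0); (0, 1, 1, 0, 0); (0, 0, 2, 0, 0))


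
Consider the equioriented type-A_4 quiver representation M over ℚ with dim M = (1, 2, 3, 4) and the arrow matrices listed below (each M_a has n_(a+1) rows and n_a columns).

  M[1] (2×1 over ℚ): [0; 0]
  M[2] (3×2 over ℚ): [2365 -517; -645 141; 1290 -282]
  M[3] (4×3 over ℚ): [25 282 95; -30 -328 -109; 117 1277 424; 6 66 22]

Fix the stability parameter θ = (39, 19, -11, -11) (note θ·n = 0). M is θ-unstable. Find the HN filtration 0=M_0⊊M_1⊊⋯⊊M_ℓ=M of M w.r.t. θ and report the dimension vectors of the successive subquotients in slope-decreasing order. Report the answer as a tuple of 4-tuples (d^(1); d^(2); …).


Interval decomposition of M: I[1,1], I[2,2], I[2,4], I[3,4]^2, I[4,4].
HN type (ℓ=4): μ^(1)=39; μ^(2)=19; μ^(3)=-1; μ^(4)=-11

((1, 0, 0, 0); (0, 1, 0, 0); (0, 1, 1, 1); (0, 0, 2, 3))


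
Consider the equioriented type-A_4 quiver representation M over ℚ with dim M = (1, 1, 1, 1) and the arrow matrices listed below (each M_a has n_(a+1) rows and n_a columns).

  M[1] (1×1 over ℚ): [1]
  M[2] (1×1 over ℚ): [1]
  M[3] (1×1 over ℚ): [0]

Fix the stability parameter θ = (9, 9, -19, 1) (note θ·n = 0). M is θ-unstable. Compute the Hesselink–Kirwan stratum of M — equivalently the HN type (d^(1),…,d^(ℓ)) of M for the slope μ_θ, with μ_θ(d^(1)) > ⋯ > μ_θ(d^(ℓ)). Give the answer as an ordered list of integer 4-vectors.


Interval decomposition of M: I[1,3], I[4,4].
HN type (ℓ=2): μ^(1)=1; μ^(2)=-1/3

((0, 0, 0, 1); (1, 1, 1, 0))


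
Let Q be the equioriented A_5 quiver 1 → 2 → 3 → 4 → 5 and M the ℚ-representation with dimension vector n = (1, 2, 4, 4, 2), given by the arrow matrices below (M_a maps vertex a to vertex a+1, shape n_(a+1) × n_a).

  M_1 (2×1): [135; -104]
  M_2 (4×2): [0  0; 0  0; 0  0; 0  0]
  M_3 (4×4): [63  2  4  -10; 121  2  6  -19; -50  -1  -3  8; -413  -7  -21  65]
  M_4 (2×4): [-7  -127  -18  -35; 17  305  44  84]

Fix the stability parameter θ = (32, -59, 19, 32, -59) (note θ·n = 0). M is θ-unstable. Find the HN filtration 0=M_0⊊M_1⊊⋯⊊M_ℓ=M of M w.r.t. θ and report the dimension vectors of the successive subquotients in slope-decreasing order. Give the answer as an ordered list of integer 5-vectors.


Interval decomposition of M: I[1,2], I[2,2], I[3,3], I[3,4], I[3,5]^2, I[4,4].
HN type (ℓ=5): μ^(1)=32; μ^(2)=19; μ^(3)=-8/3; μ^(4)=-27/2; μ^(5)=-59

((0, 0, 0, 2, 0); (0, 0, 2, 0, 0); (0, 0, 2, 2, 2); (1, 1, 0, 0, 0); (0, 1, 0, 0, 0))


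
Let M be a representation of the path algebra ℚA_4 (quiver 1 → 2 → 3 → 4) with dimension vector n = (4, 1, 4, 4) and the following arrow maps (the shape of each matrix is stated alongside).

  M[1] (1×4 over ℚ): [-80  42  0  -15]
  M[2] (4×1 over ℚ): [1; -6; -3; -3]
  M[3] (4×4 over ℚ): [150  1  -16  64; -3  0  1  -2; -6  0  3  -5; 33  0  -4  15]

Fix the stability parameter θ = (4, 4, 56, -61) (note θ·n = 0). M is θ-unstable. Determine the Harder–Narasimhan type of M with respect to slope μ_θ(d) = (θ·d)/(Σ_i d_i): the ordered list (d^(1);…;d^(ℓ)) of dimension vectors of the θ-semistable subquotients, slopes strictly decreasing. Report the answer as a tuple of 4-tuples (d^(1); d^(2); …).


Barcode: M ≅ I[1,1]^3, I[1,3], I[3,4]^3, I[4,4]. HN layers by μ_θ (4 steps, strictly decreasing):
  μ^(1)=56; μ^(2)=4; μ^(3)=-5/2; μ^(4)=-61

((0, 0, 1, 0); (4, 1, 0, 0); (0, 0, 3, 3); (0, 0, 0, 1))


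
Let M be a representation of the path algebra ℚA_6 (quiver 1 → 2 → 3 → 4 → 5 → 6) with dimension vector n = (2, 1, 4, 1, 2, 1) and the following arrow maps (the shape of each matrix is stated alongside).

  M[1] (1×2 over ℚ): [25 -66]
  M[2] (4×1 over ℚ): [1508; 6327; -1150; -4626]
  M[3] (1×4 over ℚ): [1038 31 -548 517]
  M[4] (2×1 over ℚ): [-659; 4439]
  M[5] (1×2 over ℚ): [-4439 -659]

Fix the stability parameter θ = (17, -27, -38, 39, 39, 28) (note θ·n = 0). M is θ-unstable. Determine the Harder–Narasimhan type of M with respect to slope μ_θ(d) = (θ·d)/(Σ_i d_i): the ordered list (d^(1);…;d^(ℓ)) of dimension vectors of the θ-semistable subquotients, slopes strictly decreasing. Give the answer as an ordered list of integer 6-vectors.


Barcode: M ≅ I[1,1], I[1,5], I[3,3]^3, I[5,6]. HN layers by μ_θ (5 steps, strictly decreasing):
  μ^(1)=39; μ^(2)=67/2; μ^(3)=17; μ^(4)=-16; μ^(5)=-38

((0, 0, 0, 1, 1, 0); (0, 0, 0, 0, 1, 1); (1, 0, 0, 0, 0, 0); (1, 1, 1, 0, 0, 0); (0, 0, 3, 0, 0, 0))


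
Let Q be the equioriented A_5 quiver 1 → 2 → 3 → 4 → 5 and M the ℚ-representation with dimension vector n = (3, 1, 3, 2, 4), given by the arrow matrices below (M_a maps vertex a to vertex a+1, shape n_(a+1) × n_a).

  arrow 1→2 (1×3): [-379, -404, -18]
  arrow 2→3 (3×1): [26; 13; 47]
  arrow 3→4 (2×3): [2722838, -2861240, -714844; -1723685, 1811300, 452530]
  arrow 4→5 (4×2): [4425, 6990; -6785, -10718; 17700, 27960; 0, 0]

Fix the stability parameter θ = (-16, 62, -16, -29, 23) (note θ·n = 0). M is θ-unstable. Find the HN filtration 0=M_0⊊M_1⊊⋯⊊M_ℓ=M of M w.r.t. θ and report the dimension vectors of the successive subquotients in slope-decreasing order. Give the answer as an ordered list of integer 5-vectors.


Barcode: M ≅ I[1,1]^2, I[1,3], I[3,3], I[3,4], I[4,5], I[5,5]^3. HN layers by μ_θ (4 steps, strictly decreasing):
  μ^(1)=23; μ^(2)=-16; μ^(3)=-45/2; μ^(4)=-29

((0, 1, 1, 0, 4); (3, 0, 1, 0, 0); (0, 0, 1, 1, 0); (0, 0, 0, 1, 0))


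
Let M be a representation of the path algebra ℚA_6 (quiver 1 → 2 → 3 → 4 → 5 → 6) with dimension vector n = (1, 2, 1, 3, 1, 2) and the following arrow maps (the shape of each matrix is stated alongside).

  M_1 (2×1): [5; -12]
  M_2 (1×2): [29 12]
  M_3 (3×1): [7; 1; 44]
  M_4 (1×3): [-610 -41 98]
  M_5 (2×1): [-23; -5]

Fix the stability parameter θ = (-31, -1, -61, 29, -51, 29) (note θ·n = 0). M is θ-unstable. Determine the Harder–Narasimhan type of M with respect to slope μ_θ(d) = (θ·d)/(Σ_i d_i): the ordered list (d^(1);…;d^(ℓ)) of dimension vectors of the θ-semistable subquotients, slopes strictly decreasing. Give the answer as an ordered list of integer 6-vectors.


Barcode: M ≅ I[1,6], I[2,2], I[4,4]^2, I[6,6]. HN layers by μ_θ (4 steps, strictly decreasing):
  μ^(1)=29; μ^(2)=-1; μ^(3)=-11; μ^(4)=-31

((0, 0, 0, 2, 0, 2); (0, 1, 0, 0, 0, 0); (0, 0, 0, 1, 1, 0); (1, 1, 1, 0, 0, 0))


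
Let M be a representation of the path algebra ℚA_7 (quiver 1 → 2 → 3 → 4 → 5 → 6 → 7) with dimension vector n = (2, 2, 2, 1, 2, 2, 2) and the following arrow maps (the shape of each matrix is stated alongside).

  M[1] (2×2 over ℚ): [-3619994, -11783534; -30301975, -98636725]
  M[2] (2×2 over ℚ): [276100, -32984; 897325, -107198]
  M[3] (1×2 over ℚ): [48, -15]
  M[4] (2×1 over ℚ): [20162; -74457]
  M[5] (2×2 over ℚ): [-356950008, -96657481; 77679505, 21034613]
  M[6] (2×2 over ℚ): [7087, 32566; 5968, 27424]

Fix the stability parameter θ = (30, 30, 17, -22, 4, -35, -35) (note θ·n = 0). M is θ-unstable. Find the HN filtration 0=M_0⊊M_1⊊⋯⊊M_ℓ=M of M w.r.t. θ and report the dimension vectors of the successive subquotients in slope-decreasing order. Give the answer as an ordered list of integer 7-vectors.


Interval decomposition of M: I[1,1], I[1,2], I[2,7], I[3,3], I[5,6], I[7,7].
HN type (ℓ=5): μ^(1)=30; μ^(2)=17; μ^(3)=-41/6; μ^(4)=-31/2; μ^(5)=-35

((2, 1, 0, 0, 0, 0, 0); (0, 0, 1, 0, 0, 0, 0); (0, 1, 1, 1, 1, 1, 1); (0, 0, 0, 0, 1, 1, 0); (0, 0, 0, 0, 0, 0, 1))


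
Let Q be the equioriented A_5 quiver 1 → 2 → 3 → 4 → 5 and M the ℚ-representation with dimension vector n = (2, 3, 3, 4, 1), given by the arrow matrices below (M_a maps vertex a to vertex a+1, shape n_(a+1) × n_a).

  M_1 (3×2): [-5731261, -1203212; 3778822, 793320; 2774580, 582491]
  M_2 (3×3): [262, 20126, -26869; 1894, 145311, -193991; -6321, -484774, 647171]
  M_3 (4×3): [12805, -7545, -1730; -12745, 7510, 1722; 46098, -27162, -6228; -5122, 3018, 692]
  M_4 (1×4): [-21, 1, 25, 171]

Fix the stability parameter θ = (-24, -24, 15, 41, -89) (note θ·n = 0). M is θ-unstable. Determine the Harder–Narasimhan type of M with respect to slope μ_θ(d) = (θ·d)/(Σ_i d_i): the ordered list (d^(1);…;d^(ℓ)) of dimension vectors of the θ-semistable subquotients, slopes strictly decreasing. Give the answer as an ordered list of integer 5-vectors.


Via rank(M_{q-1}∘⋯∘M_p): M ≅ I[1,3], I[1,5], I[2,4], I[4,4]^2.
μ_θ-semistable layers: μ^(1)=41; μ^(2)=15; μ^(3)=-11; μ^(4)=-24

((0, 0, 0, 3, 0); (0, 0, 2, 0, 0); (0, 0, 1, 1, 1); (2, 3, 0, 0, 0))


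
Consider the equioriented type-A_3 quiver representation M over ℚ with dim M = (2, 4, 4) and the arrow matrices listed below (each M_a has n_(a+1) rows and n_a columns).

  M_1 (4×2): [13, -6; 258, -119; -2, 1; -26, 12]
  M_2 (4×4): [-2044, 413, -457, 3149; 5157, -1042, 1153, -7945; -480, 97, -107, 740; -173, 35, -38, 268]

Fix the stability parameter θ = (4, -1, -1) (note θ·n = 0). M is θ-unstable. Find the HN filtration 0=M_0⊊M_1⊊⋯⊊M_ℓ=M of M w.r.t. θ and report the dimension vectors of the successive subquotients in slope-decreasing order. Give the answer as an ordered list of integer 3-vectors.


Interval decomposition of M: I[1,3]^2, I[2,2], I[2,3], I[3,3].
HN type (ℓ=2): μ^(1)=2/3; μ^(2)=-1

((2, 2, 2); (0, 2, 2))


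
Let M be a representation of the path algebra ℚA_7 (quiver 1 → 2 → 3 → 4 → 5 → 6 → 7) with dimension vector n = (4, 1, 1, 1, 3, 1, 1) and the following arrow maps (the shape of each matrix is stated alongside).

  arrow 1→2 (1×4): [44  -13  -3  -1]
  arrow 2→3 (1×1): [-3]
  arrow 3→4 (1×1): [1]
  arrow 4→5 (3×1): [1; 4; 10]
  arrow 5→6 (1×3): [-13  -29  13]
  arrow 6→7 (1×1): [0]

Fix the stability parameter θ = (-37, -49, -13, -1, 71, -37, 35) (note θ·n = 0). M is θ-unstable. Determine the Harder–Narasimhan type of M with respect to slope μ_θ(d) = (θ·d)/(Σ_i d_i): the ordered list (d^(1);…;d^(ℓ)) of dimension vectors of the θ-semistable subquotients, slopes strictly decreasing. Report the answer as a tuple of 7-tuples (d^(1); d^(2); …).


Via rank(M_{q-1}∘⋯∘M_p): M ≅ I[1,1]^3, I[1,6], I[5,5]^2, I[7,7].
μ_θ-semistable layers: μ^(1)=71; μ^(2)=35; μ^(3)=17; μ^(4)=-1; μ^(5)=-13; μ^(6)=-37; μ^(7)=-43

((0, 0, 0, 0, 2, 0, 0); (0, 0, 0, 0, 0, 0, 1); (0, 0, 0, 0, 1, 1, 0); (0, 0, 0, 1, 0, 0, 0); (0, 0, 1, 0, 0, 0, 0); (3, 0, 0, 0, 0, 0, 0); (1, 1, 0, 0, 0, 0, 0))


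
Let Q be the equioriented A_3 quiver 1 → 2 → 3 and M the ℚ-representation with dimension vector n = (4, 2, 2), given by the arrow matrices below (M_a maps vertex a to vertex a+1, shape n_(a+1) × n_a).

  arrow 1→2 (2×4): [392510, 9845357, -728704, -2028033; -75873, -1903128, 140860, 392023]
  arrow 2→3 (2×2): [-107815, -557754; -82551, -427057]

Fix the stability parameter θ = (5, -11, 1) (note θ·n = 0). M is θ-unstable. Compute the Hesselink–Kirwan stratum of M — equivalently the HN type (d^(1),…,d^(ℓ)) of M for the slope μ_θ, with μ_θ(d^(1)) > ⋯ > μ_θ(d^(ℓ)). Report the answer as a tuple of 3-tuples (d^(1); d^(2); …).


Via rank(M_{q-1}∘⋯∘M_p): M ≅ I[1,1]^2, I[1,3]^2.
μ_θ-semistable layers: μ^(1)=5; μ^(2)=1; μ^(3)=-3

((2, 0, 0); (0, 0, 2); (2, 2, 0))


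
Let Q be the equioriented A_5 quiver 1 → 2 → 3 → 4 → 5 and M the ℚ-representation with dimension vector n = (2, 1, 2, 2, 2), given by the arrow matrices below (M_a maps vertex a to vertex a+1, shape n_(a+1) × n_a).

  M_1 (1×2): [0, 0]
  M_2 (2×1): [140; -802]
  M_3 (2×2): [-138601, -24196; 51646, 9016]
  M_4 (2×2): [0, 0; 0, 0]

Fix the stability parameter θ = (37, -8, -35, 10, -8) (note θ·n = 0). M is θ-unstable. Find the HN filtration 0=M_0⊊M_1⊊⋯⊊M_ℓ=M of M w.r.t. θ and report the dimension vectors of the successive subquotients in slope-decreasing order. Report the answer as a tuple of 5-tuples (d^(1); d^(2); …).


Via rank(M_{q-1}∘⋯∘M_p): M ≅ I[1,1]^2, I[2,4], I[3,3], I[4,4], I[5,5]^2.
μ_θ-semistable layers: μ^(1)=37; μ^(2)=10; μ^(3)=-8; μ^(4)=-43/2; μ^(5)=-35

((2, 0, 0, 0, 0); (0, 0, 0, 2, 0); (0, 0, 0, 0, 2); (0, 1, 1, 0, 0); (0, 0, 1, 0, 0))


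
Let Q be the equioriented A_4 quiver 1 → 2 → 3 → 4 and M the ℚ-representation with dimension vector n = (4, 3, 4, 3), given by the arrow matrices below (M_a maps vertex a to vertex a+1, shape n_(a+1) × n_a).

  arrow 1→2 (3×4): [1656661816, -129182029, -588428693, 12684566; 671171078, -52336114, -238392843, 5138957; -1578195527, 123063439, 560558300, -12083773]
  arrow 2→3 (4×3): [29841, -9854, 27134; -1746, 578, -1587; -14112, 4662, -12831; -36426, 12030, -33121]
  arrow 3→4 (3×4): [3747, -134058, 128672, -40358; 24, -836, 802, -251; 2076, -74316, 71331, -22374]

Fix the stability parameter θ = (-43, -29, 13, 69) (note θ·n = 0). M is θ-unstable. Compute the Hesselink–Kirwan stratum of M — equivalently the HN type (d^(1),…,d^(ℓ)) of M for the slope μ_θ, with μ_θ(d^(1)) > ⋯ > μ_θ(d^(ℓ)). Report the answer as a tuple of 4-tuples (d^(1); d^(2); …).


Via rank(M_{q-1}∘⋯∘M_p): M ≅ I[1,1], I[1,2], I[1,4]^2, I[3,3], I[3,4].
μ_θ-semistable layers: μ^(1)=69; μ^(2)=13; μ^(3)=-29; μ^(4)=-43

((0, 0, 0, 3); (0, 0, 4, 0); (0, 3, 0, 0); (4, 0, 0, 0))


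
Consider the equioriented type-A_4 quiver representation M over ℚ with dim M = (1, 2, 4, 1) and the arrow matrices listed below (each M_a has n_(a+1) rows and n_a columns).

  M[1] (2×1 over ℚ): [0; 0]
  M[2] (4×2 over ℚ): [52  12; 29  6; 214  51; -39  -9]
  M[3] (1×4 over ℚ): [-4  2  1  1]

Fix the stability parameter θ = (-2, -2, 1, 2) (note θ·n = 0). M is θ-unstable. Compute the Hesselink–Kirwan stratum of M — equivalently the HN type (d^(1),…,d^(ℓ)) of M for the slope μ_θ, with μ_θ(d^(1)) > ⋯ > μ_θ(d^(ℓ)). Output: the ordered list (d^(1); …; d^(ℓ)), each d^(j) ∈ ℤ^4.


Barcode: M ≅ I[1,1], I[2,3], I[2,4], I[3,3]^2. HN layers by μ_θ (3 steps, strictly decreasing):
  μ^(1)=2; μ^(2)=1; μ^(3)=-2

((0, 0, 0, 1); (0, 0, 4, 0); (1, 2, 0, 0))


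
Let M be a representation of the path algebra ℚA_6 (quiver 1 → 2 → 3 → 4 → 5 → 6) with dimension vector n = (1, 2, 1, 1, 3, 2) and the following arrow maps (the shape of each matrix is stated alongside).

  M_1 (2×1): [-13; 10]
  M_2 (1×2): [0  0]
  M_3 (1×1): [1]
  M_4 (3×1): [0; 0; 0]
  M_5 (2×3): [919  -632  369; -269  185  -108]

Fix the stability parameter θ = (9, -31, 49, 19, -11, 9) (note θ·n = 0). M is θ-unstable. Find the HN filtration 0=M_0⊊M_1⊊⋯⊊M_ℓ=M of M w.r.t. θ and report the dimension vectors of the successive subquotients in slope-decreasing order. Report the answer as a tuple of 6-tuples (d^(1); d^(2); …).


Via rank(M_{q-1}∘⋯∘M_p): M ≅ I[1,2], I[2,2], I[3,4], I[5,5], I[5,6]^2.
μ_θ-semistable layers: μ^(1)=34; μ^(2)=9; μ^(3)=-11; μ^(4)=-31

((0, 0, 1, 1, 0, 0); (0, 0, 0, 0, 0, 2); (1, 1, 0, 0, 3, 0); (0, 1, 0, 0, 0, 0))


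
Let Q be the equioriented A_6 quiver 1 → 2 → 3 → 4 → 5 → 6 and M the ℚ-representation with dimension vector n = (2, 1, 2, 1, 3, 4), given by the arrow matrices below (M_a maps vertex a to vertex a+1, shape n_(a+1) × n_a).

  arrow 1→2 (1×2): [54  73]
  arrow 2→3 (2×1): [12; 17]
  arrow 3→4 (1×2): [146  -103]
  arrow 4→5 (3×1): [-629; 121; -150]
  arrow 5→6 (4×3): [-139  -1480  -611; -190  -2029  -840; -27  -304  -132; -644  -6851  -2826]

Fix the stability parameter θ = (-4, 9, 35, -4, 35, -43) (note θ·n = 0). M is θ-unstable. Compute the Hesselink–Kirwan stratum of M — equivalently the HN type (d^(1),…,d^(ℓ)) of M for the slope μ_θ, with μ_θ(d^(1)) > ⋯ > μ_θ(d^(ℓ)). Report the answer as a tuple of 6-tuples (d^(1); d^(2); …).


Via rank(M_{q-1}∘⋯∘M_p): M ≅ I[1,1], I[1,6], I[3,3], I[5,6]^2, I[6,6].
μ_θ-semistable layers: μ^(1)=35; μ^(2)=32/5; μ^(3)=-4; μ^(4)=-43

((0, 0, 1, 0, 0, 0); (0, 1, 1, 1, 1, 1); (2, 0, 0, 0, 2, 2); (0, 0, 0, 0, 0, 1))


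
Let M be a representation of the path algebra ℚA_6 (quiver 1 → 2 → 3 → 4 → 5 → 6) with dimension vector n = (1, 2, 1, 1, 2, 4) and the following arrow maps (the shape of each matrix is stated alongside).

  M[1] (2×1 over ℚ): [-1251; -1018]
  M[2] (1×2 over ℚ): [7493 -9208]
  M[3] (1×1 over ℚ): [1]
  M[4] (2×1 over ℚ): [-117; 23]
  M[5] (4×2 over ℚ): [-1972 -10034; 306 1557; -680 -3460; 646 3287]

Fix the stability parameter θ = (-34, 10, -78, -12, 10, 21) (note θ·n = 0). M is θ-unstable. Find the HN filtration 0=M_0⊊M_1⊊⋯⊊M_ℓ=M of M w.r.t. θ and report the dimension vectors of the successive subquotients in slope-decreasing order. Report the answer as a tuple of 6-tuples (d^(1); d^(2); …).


Via rank(M_{q-1}∘⋯∘M_p): M ≅ I[1,6], I[2,2], I[5,5], I[6,6]^3.
μ_θ-semistable layers: μ^(1)=21; μ^(2)=10; μ^(3)=-12; μ^(4)=-34

((0, 0, 0, 0, 0, 4); (0, 1, 0, 0, 2, 0); (0, 0, 0, 1, 0, 0); (1, 1, 1, 0, 0, 0))


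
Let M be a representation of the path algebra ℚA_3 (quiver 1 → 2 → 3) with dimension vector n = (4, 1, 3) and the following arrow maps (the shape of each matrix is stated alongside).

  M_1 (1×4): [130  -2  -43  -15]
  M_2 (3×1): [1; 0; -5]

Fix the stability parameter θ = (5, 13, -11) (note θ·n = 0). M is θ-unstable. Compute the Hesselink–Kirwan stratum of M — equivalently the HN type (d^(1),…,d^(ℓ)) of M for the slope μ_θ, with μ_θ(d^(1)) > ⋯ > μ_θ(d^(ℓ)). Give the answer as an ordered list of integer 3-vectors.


Via rank(M_{q-1}∘⋯∘M_p): M ≅ I[1,1]^3, I[1,3], I[3,3]^2.
μ_θ-semistable layers: μ^(1)=5; μ^(2)=7/3; μ^(3)=-11

((3, 0, 0); (1, 1, 1); (0, 0, 2))


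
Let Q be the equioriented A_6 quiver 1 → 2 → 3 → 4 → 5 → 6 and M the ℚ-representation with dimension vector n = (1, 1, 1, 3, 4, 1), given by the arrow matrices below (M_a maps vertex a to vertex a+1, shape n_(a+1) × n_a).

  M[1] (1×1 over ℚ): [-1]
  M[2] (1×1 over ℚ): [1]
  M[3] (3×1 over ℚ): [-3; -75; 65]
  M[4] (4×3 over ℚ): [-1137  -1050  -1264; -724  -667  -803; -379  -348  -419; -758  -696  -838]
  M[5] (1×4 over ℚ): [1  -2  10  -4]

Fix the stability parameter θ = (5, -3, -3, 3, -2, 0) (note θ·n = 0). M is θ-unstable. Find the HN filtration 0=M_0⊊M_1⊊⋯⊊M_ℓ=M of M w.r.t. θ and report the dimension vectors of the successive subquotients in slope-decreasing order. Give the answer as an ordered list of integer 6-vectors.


Via rank(M_{q-1}∘⋯∘M_p): M ≅ I[1,6], I[4,5]^2, I[5,5].
μ_θ-semistable layers: μ^(1)=1/2; μ^(2)=1/3; μ^(3)=-1/3; μ^(4)=-2

((0, 0, 0, 2, 2, 0); (0, 0, 0, 1, 1, 1); (1, 1, 1, 0, 0, 0); (0, 0, 0, 0, 1, 0))


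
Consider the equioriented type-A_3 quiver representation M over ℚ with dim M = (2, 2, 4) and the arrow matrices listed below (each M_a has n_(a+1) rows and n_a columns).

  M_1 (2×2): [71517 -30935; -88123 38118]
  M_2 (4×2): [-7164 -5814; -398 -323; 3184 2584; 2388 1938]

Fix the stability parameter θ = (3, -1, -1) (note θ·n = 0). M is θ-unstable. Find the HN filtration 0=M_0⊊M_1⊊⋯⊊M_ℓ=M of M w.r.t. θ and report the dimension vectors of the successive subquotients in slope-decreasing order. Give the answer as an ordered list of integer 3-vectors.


Barcode: M ≅ I[1,2], I[1,3], I[3,3]^3. HN layers by μ_θ (3 steps, strictly decreasing):
  μ^(1)=1; μ^(2)=1/3; μ^(3)=-1

((1, 1, 0); (1, 1, 1); (0, 0, 3))


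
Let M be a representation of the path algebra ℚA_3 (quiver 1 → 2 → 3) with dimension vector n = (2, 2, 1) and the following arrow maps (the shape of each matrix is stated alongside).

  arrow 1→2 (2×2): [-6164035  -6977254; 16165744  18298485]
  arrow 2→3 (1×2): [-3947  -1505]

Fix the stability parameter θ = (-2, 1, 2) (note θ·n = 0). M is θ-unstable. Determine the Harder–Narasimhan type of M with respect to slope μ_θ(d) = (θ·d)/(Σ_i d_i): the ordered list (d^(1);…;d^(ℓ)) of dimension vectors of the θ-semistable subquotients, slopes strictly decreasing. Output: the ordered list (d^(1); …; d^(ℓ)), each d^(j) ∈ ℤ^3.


Via rank(M_{q-1}∘⋯∘M_p): M ≅ I[1,2], I[1,3].
μ_θ-semistable layers: μ^(1)=2; μ^(2)=1; μ^(3)=-2

((0, 0, 1); (0, 2, 0); (2, 0, 0))


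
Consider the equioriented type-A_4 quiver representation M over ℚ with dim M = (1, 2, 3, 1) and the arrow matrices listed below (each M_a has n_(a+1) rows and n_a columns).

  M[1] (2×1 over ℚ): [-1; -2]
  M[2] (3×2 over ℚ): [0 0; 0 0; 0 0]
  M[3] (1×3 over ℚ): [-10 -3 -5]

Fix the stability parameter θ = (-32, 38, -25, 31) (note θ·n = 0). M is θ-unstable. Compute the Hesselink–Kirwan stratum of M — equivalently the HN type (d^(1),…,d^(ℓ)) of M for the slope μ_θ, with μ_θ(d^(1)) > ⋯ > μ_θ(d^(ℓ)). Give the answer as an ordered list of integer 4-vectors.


Barcode: M ≅ I[1,2], I[2,2], I[3,3]^2, I[3,4]. HN layers by μ_θ (4 steps, strictly decreasing):
  μ^(1)=38; μ^(2)=31; μ^(3)=-25; μ^(4)=-32

((0, 2, 0, 0); (0, 0, 0, 1); (0, 0, 3, 0); (1, 0, 0, 0))


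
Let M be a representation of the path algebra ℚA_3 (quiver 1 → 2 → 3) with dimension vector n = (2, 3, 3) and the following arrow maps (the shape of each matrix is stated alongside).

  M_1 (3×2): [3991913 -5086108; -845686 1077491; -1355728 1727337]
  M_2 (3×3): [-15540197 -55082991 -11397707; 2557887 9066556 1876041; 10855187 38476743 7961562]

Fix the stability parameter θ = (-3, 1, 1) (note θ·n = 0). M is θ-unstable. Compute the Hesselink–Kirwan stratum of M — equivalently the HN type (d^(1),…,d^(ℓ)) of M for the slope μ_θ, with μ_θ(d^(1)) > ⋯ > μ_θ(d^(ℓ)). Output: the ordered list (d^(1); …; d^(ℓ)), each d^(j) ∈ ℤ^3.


Via rank(M_{q-1}∘⋯∘M_p): M ≅ I[1,3]^2, I[2,3].
μ_θ-semistable layers: μ^(1)=1; μ^(2)=-3

((0, 3, 3); (2, 0, 0))


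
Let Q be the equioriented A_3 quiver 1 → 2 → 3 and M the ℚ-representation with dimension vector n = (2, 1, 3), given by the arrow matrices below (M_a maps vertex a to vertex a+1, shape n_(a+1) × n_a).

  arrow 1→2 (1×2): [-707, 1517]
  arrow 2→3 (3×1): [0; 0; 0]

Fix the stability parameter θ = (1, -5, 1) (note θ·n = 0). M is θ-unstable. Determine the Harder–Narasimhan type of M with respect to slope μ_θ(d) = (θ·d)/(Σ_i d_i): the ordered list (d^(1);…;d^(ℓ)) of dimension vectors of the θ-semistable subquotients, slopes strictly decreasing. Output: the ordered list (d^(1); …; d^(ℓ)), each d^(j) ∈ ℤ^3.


Interval decomposition of M: I[1,1], I[1,2], I[3,3]^3.
HN type (ℓ=2): μ^(1)=1; μ^(2)=-2

((1, 0, 3); (1, 1, 0))


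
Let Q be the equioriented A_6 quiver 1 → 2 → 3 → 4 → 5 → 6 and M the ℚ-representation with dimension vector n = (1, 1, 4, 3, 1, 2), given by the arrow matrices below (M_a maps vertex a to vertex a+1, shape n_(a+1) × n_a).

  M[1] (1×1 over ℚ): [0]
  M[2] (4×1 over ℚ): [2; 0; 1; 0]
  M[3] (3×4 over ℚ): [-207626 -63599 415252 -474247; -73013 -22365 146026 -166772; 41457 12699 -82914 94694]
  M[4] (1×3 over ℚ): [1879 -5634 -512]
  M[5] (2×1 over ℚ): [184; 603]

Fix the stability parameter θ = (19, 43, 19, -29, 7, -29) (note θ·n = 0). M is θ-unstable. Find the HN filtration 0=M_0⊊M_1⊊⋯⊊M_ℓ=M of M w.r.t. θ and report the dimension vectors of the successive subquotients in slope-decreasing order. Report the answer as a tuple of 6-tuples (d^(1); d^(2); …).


Interval decomposition of M: I[1,1], I[2,3], I[3,4]^2, I[3,6], I[6,6].
HN type (ℓ=5): μ^(1)=31; μ^(2)=19; μ^(3)=-5; μ^(4)=-8; μ^(5)=-29

((0, 1, 1, 0, 0, 0); (1, 0, 0, 0, 0, 0); (0, 0, 2, 2, 0, 0); (0, 0, 1, 1, 1, 1); (0, 0, 0, 0, 0, 1))


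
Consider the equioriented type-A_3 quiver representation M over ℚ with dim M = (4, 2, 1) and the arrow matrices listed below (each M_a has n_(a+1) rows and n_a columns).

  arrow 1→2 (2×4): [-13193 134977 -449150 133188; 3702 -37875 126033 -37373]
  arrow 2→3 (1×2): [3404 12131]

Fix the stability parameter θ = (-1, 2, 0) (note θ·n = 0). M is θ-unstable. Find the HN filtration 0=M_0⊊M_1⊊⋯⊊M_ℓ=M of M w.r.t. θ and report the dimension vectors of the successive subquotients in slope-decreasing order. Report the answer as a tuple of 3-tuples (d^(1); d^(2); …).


Via rank(M_{q-1}∘⋯∘M_p): M ≅ I[1,1]^2, I[1,2], I[1,3].
μ_θ-semistable layers: μ^(1)=2; μ^(2)=1; μ^(3)=-1

((0, 1, 0); (0, 1, 1); (4, 0, 0))


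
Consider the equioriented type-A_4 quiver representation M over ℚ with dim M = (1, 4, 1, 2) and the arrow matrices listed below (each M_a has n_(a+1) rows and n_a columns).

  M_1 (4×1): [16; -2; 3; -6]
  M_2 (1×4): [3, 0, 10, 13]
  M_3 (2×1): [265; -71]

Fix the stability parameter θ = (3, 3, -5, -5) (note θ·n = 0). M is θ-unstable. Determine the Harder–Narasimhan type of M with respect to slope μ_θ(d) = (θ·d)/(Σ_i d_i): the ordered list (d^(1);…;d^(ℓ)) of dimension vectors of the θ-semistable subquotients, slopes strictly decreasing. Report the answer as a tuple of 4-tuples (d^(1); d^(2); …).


Barcode: M ≅ I[1,2], I[2,2]^2, I[2,4], I[4,4]. HN layers by μ_θ (3 steps, strictly decreasing):
  μ^(1)=3; μ^(2)=-7/3; μ^(3)=-5

((1, 3, 0, 0); (0, 1, 1, 1); (0, 0, 0, 1))


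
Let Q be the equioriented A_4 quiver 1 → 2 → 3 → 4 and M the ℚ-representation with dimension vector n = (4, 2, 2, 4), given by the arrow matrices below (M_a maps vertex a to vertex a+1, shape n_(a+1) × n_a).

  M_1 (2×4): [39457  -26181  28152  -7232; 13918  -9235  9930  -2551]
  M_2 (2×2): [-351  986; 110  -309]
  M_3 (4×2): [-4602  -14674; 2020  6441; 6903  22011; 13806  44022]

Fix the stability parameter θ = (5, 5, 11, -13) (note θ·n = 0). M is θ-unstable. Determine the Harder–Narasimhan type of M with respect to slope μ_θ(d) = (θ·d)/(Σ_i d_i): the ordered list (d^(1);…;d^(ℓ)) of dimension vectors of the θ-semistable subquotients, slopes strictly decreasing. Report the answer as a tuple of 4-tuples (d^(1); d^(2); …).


Barcode: M ≅ I[1,1]^2, I[1,4]^2, I[4,4]^2. HN layers by μ_θ (3 steps, strictly decreasing):
  μ^(1)=5; μ^(2)=2; μ^(3)=-13

((2, 0, 0, 0); (2, 2, 2, 2); (0, 0, 0, 2))


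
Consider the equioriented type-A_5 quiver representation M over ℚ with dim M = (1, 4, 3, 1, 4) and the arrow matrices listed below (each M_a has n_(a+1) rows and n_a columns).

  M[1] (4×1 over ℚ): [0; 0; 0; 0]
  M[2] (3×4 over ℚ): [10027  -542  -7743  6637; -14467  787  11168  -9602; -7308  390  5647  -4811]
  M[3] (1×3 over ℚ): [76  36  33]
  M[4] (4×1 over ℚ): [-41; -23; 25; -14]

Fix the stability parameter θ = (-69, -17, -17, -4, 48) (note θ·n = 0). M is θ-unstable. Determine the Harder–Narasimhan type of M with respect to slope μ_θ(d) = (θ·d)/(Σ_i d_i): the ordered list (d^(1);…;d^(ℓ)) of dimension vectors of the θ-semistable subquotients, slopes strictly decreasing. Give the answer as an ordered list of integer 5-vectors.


Via rank(M_{q-1}∘⋯∘M_p): M ≅ I[1,1], I[2,2], I[2,3]^2, I[2,5], I[5,5]^3.
μ_θ-semistable layers: μ^(1)=48; μ^(2)=-4; μ^(3)=-17; μ^(4)=-69

((0, 0, 0, 0, 4); (0, 0, 0, 1, 0); (0, 4, 3, 0, 0); (1, 0, 0, 0, 0))


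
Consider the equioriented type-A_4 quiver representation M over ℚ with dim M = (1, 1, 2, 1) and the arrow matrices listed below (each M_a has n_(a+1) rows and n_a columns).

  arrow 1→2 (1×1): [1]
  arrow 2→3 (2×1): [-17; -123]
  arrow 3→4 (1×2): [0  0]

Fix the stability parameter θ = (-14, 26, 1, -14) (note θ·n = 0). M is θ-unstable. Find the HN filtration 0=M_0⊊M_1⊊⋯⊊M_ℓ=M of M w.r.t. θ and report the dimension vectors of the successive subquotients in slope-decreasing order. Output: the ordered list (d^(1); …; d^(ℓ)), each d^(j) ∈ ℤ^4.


Interval decomposition of M: I[1,3], I[3,3], I[4,4].
HN type (ℓ=3): μ^(1)=27/2; μ^(2)=1; μ^(3)=-14

((0, 1, 1, 0); (0, 0, 1, 0); (1, 0, 0, 1))


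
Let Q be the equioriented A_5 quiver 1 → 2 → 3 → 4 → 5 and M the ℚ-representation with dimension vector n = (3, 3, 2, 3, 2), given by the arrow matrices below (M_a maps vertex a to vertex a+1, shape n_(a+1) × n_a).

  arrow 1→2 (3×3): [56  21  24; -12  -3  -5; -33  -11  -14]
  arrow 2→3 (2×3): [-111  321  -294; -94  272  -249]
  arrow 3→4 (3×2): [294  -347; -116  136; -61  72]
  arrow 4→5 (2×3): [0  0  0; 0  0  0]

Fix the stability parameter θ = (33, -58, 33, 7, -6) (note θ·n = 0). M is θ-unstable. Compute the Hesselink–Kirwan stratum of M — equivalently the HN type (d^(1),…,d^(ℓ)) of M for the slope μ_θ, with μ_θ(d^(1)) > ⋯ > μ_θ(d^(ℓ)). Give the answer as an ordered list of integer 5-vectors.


Interval decomposition of M: I[1,2], I[1,4]^2, I[4,4], I[5,5]^2.
HN type (ℓ=4): μ^(1)=20; μ^(2)=7; μ^(3)=-6; μ^(4)=-25/2

((0, 0, 2, 2, 0); (0, 0, 0, 1, 0); (0, 0, 0, 0, 2); (3, 3, 0, 0, 0))


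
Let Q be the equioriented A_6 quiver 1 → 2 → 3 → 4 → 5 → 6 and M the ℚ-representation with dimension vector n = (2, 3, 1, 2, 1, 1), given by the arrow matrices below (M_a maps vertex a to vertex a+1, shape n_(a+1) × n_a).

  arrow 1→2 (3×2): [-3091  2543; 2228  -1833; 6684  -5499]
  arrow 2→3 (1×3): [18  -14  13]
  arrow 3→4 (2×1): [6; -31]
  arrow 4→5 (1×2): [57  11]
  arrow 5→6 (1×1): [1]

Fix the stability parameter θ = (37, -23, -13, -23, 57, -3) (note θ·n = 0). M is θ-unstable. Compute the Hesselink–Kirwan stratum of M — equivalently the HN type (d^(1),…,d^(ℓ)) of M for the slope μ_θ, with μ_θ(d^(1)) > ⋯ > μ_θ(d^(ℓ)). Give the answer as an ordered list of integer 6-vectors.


Barcode: M ≅ I[1,2], I[1,6], I[2,2], I[4,4]. HN layers by μ_θ (4 steps, strictly decreasing):
  μ^(1)=27; μ^(2)=7; μ^(3)=-11/2; μ^(4)=-23

((0, 0, 0, 0, 1, 1); (1, 1, 0, 0, 0, 0); (1, 1, 1, 1, 0, 0); (0, 1, 0, 1, 0, 0))


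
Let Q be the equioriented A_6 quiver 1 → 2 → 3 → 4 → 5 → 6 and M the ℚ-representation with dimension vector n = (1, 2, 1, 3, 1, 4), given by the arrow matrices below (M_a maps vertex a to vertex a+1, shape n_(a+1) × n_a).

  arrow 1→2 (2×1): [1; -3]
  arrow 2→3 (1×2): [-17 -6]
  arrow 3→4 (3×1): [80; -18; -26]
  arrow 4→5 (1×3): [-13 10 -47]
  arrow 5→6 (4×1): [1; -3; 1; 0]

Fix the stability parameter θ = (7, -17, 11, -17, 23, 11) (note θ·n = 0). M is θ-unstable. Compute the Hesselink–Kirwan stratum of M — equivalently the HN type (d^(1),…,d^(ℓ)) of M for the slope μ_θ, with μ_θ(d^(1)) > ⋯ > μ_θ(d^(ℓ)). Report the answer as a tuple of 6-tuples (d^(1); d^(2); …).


Via rank(M_{q-1}∘⋯∘M_p): M ≅ I[1,6], I[2,2], I[4,4]^2, I[6,6]^3.
μ_θ-semistable layers: μ^(1)=17; μ^(2)=11; μ^(3)=-3; μ^(4)=-5; μ^(5)=-17

((0, 0, 0, 0, 1, 1); (0, 0, 0, 0, 0, 3); (0, 0, 1, 1, 0, 0); (1, 1, 0, 0, 0, 0); (0, 1, 0, 2, 0, 0))


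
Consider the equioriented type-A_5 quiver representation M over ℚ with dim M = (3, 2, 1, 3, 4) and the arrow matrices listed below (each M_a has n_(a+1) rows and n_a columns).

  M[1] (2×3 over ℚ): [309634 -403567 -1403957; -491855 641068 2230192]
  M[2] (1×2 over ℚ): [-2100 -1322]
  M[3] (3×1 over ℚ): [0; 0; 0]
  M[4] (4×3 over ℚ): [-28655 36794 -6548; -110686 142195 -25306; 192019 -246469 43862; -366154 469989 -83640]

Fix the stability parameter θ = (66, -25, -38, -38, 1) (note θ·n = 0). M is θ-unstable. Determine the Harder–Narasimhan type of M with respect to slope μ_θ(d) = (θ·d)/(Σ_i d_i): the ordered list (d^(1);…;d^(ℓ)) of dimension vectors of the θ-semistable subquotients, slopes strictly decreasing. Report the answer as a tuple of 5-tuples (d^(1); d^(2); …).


Via rank(M_{q-1}∘⋯∘M_p): M ≅ I[1,1], I[1,2], I[1,3], I[4,5]^3, I[5,5].
μ_θ-semistable layers: μ^(1)=66; μ^(2)=41/2; μ^(3)=1; μ^(4)=-38

((1, 0, 0, 0, 0); (1, 1, 0, 0, 0); (1, 1, 1, 0, 4); (0, 0, 0, 3, 0))


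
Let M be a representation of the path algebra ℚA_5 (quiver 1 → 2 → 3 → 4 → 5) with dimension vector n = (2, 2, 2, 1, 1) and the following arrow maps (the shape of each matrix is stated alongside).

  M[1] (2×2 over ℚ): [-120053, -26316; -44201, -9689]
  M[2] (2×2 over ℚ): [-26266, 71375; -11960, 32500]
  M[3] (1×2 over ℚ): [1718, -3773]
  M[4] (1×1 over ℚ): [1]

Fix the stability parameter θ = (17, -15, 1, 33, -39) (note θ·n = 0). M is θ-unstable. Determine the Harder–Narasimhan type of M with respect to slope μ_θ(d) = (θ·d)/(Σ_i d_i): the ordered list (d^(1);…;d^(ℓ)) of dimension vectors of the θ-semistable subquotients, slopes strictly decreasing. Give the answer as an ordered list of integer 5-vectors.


Interval decomposition of M: I[1,2], I[1,5], I[3,3].
HN type (ℓ=2): μ^(1)=1; μ^(2)=-3/5

((1, 1, 1, 0, 0); (1, 1, 1, 1, 1))
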